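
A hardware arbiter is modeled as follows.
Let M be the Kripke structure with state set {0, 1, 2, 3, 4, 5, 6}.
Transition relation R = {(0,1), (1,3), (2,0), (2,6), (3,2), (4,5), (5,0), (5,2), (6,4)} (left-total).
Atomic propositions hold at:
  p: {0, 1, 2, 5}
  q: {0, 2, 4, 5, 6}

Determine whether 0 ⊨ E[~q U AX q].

Sat(~q) = {1, 3}
Sat(AX q) = {s : every successor in {0, 2, 4, 5, 6}} = {2, 3, 4, 5, 6}
E[~q U AX q]: least fixpoint, start Z0 = Sat(AX q) = {2, 3, 4, 5, 6}, add states in Sat(~q) with some successor in Z. Z1 = {1, 2, 3, 4, 5, 6}; fixed.
Sat(E[~q U AX q]) = {1, 2, 3, 4, 5, 6}
0 ∉ Sat(E[~q U AX q]) = {1, 2, 3, 4, 5, 6}, so the formula does not hold at 0.

No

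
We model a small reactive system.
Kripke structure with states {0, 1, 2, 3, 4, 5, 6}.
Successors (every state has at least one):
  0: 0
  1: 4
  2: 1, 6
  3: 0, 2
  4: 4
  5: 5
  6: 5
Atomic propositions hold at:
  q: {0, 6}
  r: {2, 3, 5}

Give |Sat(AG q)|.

AG q: greatest fixpoint, start Z0 = {0, 6}, keep only states in Sat with every successor in Z. Z1 = {0}; fixed.
Sat(AG q) = {0}
|Sat(AG q)| = |{0}| = 1.

1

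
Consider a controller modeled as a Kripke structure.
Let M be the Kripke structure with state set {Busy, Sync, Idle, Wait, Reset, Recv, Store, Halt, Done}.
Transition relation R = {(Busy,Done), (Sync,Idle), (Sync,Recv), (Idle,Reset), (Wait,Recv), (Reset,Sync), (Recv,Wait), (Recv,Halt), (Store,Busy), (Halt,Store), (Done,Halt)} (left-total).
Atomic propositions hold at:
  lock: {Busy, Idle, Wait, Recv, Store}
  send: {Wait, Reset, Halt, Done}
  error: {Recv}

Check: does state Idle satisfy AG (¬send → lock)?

No

Sat(¬send) = {Busy, Sync, Idle, Recv, Store}
Sat(¬send → lock) = {Busy, Idle, Wait, Reset, Recv, Store, Halt, Done}
AG (¬send → lock): greatest fixpoint, start Z0 = {Busy, Idle, Wait, Reset, Recv, Store, Halt, Done}, keep only states in Sat with every successor in Z. Z1 = {Busy, Idle, Wait, Recv, Store, Halt, Done}; Z2 = {Busy, Wait, Recv, Store, Halt, Done}; fixed.
Sat(AG (¬send → lock)) = {Busy, Wait, Recv, Store, Halt, Done}
Idle ∉ Sat(AG (¬send → lock)) = {Busy, Wait, Recv, Store, Halt, Done}, so the formula does not hold at Idle.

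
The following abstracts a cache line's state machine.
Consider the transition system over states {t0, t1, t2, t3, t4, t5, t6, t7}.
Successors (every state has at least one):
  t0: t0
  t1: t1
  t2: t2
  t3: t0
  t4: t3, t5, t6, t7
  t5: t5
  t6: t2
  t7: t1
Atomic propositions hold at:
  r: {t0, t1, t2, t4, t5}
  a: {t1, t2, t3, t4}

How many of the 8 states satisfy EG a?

EG a: greatest fixpoint, start Z0 = {t1, t2, t3, t4}, keep only states in Sat with some successor in Z. Z1 = {t1, t2, t4}; Z2 = {t1, t2}; fixed.
Sat(EG a) = {t1, t2}
|Sat(EG a)| = |{t1, t2}| = 2.

2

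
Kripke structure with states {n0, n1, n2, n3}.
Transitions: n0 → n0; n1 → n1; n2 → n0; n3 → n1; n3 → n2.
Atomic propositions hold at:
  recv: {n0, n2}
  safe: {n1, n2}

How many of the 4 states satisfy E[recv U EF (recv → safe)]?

3

Sat(recv → safe) = {n1, n2, n3}
EF (recv → safe): least fixpoint, start Z0 = {n1, n2, n3}, add states with some successor in Z. Already a fixed point.
Sat(EF (recv → safe)) = {n1, n2, n3}
E[recv U EF (recv → safe)]: least fixpoint, start Z0 = Sat(EF (recv → safe)) = {n1, n2, n3}, add states in Sat(recv) with some successor in Z. Already a fixed point.
Sat(E[recv U EF (recv → safe)]) = {n1, n2, n3}
|Sat(E[recv U EF (recv → safe)])| = |{n1, n2, n3}| = 3.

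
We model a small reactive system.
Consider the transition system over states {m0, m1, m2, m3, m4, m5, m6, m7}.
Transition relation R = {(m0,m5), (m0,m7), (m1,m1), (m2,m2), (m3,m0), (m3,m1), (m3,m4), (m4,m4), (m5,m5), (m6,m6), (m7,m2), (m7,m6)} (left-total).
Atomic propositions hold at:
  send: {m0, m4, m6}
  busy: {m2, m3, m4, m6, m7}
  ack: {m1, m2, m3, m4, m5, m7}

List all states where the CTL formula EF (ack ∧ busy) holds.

Sat(ack ∧ busy) = {m2, m3, m4, m7}
EF (ack ∧ busy): least fixpoint, start Z0 = {m2, m3, m4, m7}, add states with some successor in Z. Z1 = {m0, m2, m3, m4, m7}; fixed.
Sat(EF (ack ∧ busy)) = {m0, m2, m3, m4, m7}

{m0, m2, m3, m4, m7}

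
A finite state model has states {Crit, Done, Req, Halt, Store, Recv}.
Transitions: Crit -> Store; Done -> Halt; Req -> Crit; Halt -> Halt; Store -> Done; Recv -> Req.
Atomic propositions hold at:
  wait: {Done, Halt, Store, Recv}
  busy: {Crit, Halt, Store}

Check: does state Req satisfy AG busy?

AG busy: greatest fixpoint, start Z0 = {Crit, Halt, Store}, keep only states in Sat with every successor in Z. Z1 = {Crit, Halt}; Z2 = {Halt}; fixed.
Sat(AG busy) = {Halt}
Req ∉ Sat(AG busy) = {Halt}, so the formula does not hold at Req.

No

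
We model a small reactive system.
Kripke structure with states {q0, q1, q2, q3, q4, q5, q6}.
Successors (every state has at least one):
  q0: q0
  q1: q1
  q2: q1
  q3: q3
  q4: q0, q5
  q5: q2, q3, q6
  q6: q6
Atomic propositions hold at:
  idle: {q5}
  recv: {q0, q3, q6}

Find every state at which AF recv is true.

{q0, q3, q6}

AF recv: least fixpoint, start Z0 = {q0, q3, q6}, add states with every successor in Z. Already a fixed point.
Sat(AF recv) = {q0, q3, q6}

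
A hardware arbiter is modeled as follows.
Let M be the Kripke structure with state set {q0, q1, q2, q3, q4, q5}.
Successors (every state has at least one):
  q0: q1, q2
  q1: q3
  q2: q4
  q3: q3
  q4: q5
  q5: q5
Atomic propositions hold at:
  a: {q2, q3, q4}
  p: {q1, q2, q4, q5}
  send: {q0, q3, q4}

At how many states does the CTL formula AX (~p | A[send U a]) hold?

Sat(~p) = {q0, q3}
A[send U a]: least fixpoint, start Z0 = Sat(a) = {q2, q3, q4}, add states in Sat(send) with every successor in Z. Already a fixed point.
Sat(A[send U a]) = {q2, q3, q4}
Sat(~p | A[send U a]) = {q0, q2, q3, q4}
Sat(AX (~p | A[send U a])) = {s : every successor in {q0, q2, q3, q4}} = {q1, q2, q3}
|Sat(AX (~p | A[send U a]))| = |{q1, q2, q3}| = 3.

3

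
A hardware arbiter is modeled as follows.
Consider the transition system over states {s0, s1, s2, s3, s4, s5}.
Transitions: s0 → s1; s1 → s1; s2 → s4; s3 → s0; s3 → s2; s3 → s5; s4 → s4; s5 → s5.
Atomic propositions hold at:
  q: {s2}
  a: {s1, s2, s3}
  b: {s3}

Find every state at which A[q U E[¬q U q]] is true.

Sat(¬q) = {s0, s1, s3, s4, s5}
E[¬q U q]: least fixpoint, start Z0 = Sat(q) = {s2}, add states in Sat(¬q) with some successor in Z. Z1 = {s2, s3}; fixed.
Sat(E[¬q U q]) = {s2, s3}
A[q U E[¬q U q]]: least fixpoint, start Z0 = Sat(E[¬q U q]) = {s2, s3}, add states in Sat(q) with every successor in Z. Already a fixed point.
Sat(A[q U E[¬q U q]]) = {s2, s3}

{s2, s3}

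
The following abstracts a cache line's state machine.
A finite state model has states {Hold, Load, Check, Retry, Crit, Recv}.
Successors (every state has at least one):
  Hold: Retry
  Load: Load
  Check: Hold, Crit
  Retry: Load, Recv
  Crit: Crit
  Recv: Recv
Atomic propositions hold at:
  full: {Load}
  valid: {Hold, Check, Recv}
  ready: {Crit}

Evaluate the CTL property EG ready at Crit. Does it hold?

EG ready: greatest fixpoint, start Z0 = {Crit}, keep only states in Sat with some successor in Z. Already a fixed point.
Sat(EG ready) = {Crit}
Crit ∈ Sat(EG ready) = {Crit}, so the formula holds at Crit.

Yes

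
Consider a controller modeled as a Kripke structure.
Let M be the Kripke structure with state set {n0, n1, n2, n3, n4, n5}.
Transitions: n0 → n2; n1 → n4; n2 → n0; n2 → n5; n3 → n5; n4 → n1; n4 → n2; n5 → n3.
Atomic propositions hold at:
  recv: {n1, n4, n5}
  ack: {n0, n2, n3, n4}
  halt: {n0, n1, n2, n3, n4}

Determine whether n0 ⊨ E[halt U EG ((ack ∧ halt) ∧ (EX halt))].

Yes

Sat(ack ∧ halt) = {n0, n2, n3, n4}
Sat(EX halt) = {s : some successor in {n0, n1, n2, n3, n4}} = {n0, n1, n2, n4, n5}
Sat((ack ∧ halt) ∧ (EX halt)) = {n0, n2, n4}
EG ((ack ∧ halt) ∧ (EX halt)): greatest fixpoint, start Z0 = {n0, n2, n4}, keep only states in Sat with some successor in Z. Already a fixed point.
Sat(EG ((ack ∧ halt) ∧ (EX halt))) = {n0, n2, n4}
E[halt U EG ((ack ∧ halt) ∧ (EX halt))]: least fixpoint, start Z0 = Sat(EG ((ack ∧ halt) ∧ (EX halt))) = {n0, n2, n4}, add states in Sat(halt) with some successor in Z. Z1 = {n0, n1, n2, n4}; fixed.
Sat(E[halt U EG ((ack ∧ halt) ∧ (EX halt))]) = {n0, n1, n2, n4}
n0 ∈ Sat(E[halt U EG ((ack ∧ halt) ∧ (EX halt))]) = {n0, n1, n2, n4}, so the formula holds at n0.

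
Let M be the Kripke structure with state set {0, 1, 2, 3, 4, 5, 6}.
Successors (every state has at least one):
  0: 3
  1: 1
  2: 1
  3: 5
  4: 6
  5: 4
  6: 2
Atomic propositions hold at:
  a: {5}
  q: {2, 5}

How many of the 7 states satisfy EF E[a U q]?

E[a U q]: least fixpoint, start Z0 = Sat(q) = {2, 5}, add states in Sat(a) with some successor in Z. Already a fixed point.
Sat(E[a U q]) = {2, 5}
EF E[a U q]: least fixpoint, start Z0 = {2, 5}, add states with some successor in Z. Z1 = {2, 3, 5, 6}; Z2 = {0, 2, 3, 4, 5, 6}; fixed.
Sat(EF E[a U q]) = {0, 2, 3, 4, 5, 6}
|Sat(EF E[a U q])| = |{0, 2, 3, 4, 5, 6}| = 6.

6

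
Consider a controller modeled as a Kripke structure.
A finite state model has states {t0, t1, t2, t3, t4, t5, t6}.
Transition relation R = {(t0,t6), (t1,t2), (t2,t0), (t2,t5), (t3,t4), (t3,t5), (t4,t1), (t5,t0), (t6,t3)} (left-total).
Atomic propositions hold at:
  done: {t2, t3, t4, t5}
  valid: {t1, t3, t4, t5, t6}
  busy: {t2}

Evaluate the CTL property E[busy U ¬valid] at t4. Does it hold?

Sat(¬valid) = {t0, t2}
E[busy U ¬valid]: least fixpoint, start Z0 = Sat(¬valid) = {t0, t2}, add states in Sat(busy) with some successor in Z. Already a fixed point.
Sat(E[busy U ¬valid]) = {t0, t2}
t4 ∉ Sat(E[busy U ¬valid]) = {t0, t2}, so the formula does not hold at t4.

No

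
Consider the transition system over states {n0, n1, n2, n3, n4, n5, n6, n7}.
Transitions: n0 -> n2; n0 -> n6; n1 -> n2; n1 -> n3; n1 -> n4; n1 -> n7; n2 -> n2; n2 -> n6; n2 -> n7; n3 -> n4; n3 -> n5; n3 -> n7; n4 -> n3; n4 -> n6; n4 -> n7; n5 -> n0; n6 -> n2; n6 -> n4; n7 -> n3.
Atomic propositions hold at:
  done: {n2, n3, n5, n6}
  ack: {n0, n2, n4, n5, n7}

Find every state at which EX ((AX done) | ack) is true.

Sat(AX done) = {s : every successor in {n2, n3, n5, n6}} = {n0, n7}
Sat((AX done) | ack) = {n0, n2, n4, n5, n7}
Sat(EX ((AX done) | ack)) = {s : some successor in {n0, n2, n4, n5, n7}} = {n0, n1, n2, n3, n4, n5, n6}

{n0, n1, n2, n3, n4, n5, n6}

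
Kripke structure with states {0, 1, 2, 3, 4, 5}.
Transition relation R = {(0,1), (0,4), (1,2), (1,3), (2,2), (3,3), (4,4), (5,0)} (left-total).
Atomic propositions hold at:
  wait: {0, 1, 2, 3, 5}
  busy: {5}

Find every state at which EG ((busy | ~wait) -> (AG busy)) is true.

Sat(~wait) = {4}
Sat(busy | ~wait) = {4, 5}
AG busy: greatest fixpoint, start Z0 = {5}, keep only states in Sat with every successor in Z. Z1 = ∅; fixed.
Sat(AG busy) = ∅
Sat((busy | ~wait) -> (AG busy)) = {0, 1, 2, 3}
EG ((busy | ~wait) -> (AG busy)): greatest fixpoint, start Z0 = {0, 1, 2, 3}, keep only states in Sat with some successor in Z. Already a fixed point.
Sat(EG ((busy | ~wait) -> (AG busy))) = {0, 1, 2, 3}

{0, 1, 2, 3}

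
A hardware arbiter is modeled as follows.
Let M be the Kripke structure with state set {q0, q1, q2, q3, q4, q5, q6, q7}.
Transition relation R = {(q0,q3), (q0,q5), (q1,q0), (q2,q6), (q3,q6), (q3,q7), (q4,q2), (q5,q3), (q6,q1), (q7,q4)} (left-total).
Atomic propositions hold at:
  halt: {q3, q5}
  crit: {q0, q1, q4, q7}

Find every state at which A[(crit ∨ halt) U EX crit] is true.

Sat(crit ∨ halt) = {q0, q1, q3, q4, q5, q7}
Sat(EX crit) = {s : some successor in {q0, q1, q4, q7}} = {q1, q3, q6, q7}
A[(crit ∨ halt) U EX crit]: least fixpoint, start Z0 = Sat(EX crit) = {q1, q3, q6, q7}, add states in Sat(crit ∨ halt) with every successor in Z. Z1 = {q1, q3, q5, q6, q7}; Z2 = {q0, q1, q3, q5, q6, q7}; fixed.
Sat(A[(crit ∨ halt) U EX crit]) = {q0, q1, q3, q5, q6, q7}

{q0, q1, q3, q5, q6, q7}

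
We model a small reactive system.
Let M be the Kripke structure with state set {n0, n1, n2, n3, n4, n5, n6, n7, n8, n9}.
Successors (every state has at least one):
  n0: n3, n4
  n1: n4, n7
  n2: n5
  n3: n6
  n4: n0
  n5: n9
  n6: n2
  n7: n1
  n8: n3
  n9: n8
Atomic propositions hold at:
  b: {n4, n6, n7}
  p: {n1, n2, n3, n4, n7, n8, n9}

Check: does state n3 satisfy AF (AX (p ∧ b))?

Sat(p ∧ b) = {n4, n7}
Sat(AX (p ∧ b)) = {s : every successor in {n4, n7}} = {n1}
AF (AX (p ∧ b)): least fixpoint, start Z0 = {n1}, add states with every successor in Z. Z1 = {n1, n7}; fixed.
Sat(AF (AX (p ∧ b))) = {n1, n7}
n3 ∉ Sat(AF (AX (p ∧ b))) = {n1, n7}, so the formula does not hold at n3.

No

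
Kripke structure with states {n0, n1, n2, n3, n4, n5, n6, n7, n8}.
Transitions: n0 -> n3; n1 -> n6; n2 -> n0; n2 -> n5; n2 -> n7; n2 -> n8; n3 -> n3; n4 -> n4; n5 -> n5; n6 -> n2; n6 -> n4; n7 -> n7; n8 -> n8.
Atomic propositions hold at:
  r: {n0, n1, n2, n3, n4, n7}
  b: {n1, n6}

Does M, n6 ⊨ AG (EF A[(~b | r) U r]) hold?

Sat(~b) = {n0, n2, n3, n4, n5, n7, n8}
Sat(~b | r) = {n0, n1, n2, n3, n4, n5, n7, n8}
A[(~b | r) U r]: least fixpoint, start Z0 = Sat(r) = {n0, n1, n2, n3, n4, n7}, add states in Sat(~b | r) with every successor in Z. Already a fixed point.
Sat(A[(~b | r) U r]) = {n0, n1, n2, n3, n4, n7}
EF A[(~b | r) U r]: least fixpoint, start Z0 = {n0, n1, n2, n3, n4, n7}, add states with some successor in Z. Z1 = {n0, n1, n2, n3, n4, n6, n7}; fixed.
Sat(EF A[(~b | r) U r]) = {n0, n1, n2, n3, n4, n6, n7}
AG (EF A[(~b | r) U r]): greatest fixpoint, start Z0 = {n0, n1, n2, n3, n4, n6, n7}, keep only states in Sat with every successor in Z. Z1 = {n0, n1, n3, n4, n6, n7}; Z2 = {n0, n1, n3, n4, n7}; Z3 = {n0, n3, n4, n7}; fixed.
Sat(AG (EF A[(~b | r) U r])) = {n0, n3, n4, n7}
n6 ∉ Sat(AG (EF A[(~b | r) U r])) = {n0, n3, n4, n7}, so the formula does not hold at n6.

No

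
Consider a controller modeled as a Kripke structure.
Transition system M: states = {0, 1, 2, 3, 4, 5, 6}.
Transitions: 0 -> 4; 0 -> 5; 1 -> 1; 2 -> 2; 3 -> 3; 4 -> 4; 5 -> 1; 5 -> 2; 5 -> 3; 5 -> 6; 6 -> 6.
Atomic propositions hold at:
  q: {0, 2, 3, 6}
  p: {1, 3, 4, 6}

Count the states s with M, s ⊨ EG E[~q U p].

Sat(~q) = {1, 4, 5}
E[~q U p]: least fixpoint, start Z0 = Sat(p) = {1, 3, 4, 6}, add states in Sat(~q) with some successor in Z. Z1 = {1, 3, 4, 5, 6}; fixed.
Sat(E[~q U p]) = {1, 3, 4, 5, 6}
EG E[~q U p]: greatest fixpoint, start Z0 = {1, 3, 4, 5, 6}, keep only states in Sat with some successor in Z. Already a fixed point.
Sat(EG E[~q U p]) = {1, 3, 4, 5, 6}
|Sat(EG E[~q U p])| = |{1, 3, 4, 5, 6}| = 5.

5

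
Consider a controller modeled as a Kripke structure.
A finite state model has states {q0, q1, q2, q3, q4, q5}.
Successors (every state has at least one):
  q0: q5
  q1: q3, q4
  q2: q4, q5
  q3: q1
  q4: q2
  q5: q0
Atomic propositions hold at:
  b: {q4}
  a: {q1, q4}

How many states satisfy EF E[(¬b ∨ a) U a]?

4

Sat(¬b) = {q0, q1, q2, q3, q5}
Sat(¬b ∨ a) = {q0, q1, q2, q3, q4, q5}
E[(¬b ∨ a) U a]: least fixpoint, start Z0 = Sat(a) = {q1, q4}, add states in Sat(¬b ∨ a) with some successor in Z. Z1 = {q1, q2, q3, q4}; fixed.
Sat(E[(¬b ∨ a) U a]) = {q1, q2, q3, q4}
EF E[(¬b ∨ a) U a]: least fixpoint, start Z0 = {q1, q2, q3, q4}, add states with some successor in Z. Already a fixed point.
Sat(EF E[(¬b ∨ a) U a]) = {q1, q2, q3, q4}
|Sat(EF E[(¬b ∨ a) U a])| = |{q1, q2, q3, q4}| = 4.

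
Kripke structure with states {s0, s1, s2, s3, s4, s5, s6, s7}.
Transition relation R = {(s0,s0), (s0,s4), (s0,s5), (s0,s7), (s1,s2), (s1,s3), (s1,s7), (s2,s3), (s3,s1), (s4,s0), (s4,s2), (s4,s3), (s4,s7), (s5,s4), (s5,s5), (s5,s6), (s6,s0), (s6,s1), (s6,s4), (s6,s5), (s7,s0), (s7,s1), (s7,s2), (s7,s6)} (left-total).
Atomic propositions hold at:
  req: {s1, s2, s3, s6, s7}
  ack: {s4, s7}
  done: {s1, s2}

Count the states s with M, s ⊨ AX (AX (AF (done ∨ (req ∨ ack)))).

2

Sat(req ∨ ack) = {s1, s2, s3, s4, s6, s7}
Sat(done ∨ (req ∨ ack)) = {s1, s2, s3, s4, s6, s7}
AF (done ∨ (req ∨ ack)): least fixpoint, start Z0 = {s1, s2, s3, s4, s6, s7}, add states with every successor in Z. Already a fixed point.
Sat(AF (done ∨ (req ∨ ack))) = {s1, s2, s3, s4, s6, s7}
Sat(AX (AF (done ∨ (req ∨ ack)))) = {s : every successor in {s1, s2, s3, s4, s6, s7}} = {s1, s2, s3}
Sat(AX (AX (AF (done ∨ (req ∨ ack))))) = {s : every successor in {s1, s2, s3}} = {s2, s3}
|Sat(AX (AX (AF (done ∨ (req ∨ ack)))))| = |{s2, s3}| = 2.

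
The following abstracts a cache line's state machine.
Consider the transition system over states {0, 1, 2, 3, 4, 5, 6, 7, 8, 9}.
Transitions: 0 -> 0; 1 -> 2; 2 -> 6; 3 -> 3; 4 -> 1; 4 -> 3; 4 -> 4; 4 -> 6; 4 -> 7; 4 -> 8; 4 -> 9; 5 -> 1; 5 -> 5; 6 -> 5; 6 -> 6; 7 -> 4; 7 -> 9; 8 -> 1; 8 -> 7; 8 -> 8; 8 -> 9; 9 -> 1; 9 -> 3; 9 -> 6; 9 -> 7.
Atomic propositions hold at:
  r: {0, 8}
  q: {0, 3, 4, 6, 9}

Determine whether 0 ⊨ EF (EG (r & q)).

Sat(r & q) = {0}
EG (r & q): greatest fixpoint, start Z0 = {0}, keep only states in Sat with some successor in Z. Already a fixed point.
Sat(EG (r & q)) = {0}
EF (EG (r & q)): least fixpoint, start Z0 = {0}, add states with some successor in Z. Already a fixed point.
Sat(EF (EG (r & q))) = {0}
0 ∈ Sat(EF (EG (r & q))) = {0}, so the formula holds at 0.

Yes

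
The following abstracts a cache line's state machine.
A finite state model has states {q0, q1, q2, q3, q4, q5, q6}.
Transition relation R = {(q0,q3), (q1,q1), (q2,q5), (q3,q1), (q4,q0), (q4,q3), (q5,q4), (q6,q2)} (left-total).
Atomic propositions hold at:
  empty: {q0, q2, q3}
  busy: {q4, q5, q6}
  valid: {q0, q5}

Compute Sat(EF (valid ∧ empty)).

{q0, q2, q4, q5, q6}

Sat(valid ∧ empty) = {q0}
EF (valid ∧ empty): least fixpoint, start Z0 = {q0}, add states with some successor in Z. Z1 = {q0, q4}; Z2 = {q0, q4, q5}; Z3 = {q0, q2, q4, q5}; Z4 = {q0, q2, q4, q5, q6}; fixed.
Sat(EF (valid ∧ empty)) = {q0, q2, q4, q5, q6}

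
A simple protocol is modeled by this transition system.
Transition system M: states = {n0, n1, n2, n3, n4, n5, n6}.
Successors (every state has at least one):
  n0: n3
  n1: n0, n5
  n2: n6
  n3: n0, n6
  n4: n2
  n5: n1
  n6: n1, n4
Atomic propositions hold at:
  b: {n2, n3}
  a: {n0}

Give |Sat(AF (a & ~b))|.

1

Sat(~b) = {n0, n1, n4, n5, n6}
Sat(a & ~b) = {n0}
AF (a & ~b): least fixpoint, start Z0 = {n0}, add states with every successor in Z. Already a fixed point.
Sat(AF (a & ~b)) = {n0}
|Sat(AF (a & ~b))| = |{n0}| = 1.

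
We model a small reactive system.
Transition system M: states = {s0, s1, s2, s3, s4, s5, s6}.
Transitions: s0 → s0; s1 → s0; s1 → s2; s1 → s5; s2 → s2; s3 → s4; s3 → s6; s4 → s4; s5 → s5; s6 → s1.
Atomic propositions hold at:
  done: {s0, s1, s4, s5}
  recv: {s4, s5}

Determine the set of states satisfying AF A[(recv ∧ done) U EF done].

{s0, s1, s3, s4, s5, s6}

Sat(recv ∧ done) = {s4, s5}
EF done: least fixpoint, start Z0 = {s0, s1, s4, s5}, add states with some successor in Z. Z1 = {s0, s1, s3, s4, s5, s6}; fixed.
Sat(EF done) = {s0, s1, s3, s4, s5, s6}
A[(recv ∧ done) U EF done]: least fixpoint, start Z0 = Sat(EF done) = {s0, s1, s3, s4, s5, s6}, add states in Sat(recv ∧ done) with every successor in Z. Already a fixed point.
Sat(A[(recv ∧ done) U EF done]) = {s0, s1, s3, s4, s5, s6}
AF A[(recv ∧ done) U EF done]: least fixpoint, start Z0 = {s0, s1, s3, s4, s5, s6}, add states with every successor in Z. Already a fixed point.
Sat(AF A[(recv ∧ done) U EF done]) = {s0, s1, s3, s4, s5, s6}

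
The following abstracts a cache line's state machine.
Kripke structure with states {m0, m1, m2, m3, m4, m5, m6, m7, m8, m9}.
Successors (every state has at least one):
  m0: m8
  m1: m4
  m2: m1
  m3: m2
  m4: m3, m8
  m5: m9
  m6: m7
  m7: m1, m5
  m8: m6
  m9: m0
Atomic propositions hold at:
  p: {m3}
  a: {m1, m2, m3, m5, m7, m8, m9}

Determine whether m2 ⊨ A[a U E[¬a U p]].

Sat(¬a) = {m0, m4, m6}
E[¬a U p]: least fixpoint, start Z0 = Sat(p) = {m3}, add states in Sat(¬a) with some successor in Z. Z1 = {m3, m4}; fixed.
Sat(E[¬a U p]) = {m3, m4}
A[a U E[¬a U p]]: least fixpoint, start Z0 = Sat(E[¬a U p]) = {m3, m4}, add states in Sat(a) with every successor in Z. Z1 = {m1, m3, m4}; Z2 = {m1, m2, m3, m4}; fixed.
Sat(A[a U E[¬a U p]]) = {m1, m2, m3, m4}
m2 ∈ Sat(A[a U E[¬a U p]]) = {m1, m2, m3, m4}, so the formula holds at m2.

Yes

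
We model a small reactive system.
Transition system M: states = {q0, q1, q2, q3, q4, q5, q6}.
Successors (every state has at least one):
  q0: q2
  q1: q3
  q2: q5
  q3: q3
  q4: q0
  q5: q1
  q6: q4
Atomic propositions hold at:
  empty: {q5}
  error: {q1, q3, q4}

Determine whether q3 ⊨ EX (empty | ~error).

No

Sat(~error) = {q0, q2, q5, q6}
Sat(empty | ~error) = {q0, q2, q5, q6}
Sat(EX (empty | ~error)) = {s : some successor in {q0, q2, q5, q6}} = {q0, q2, q4}
q3 ∉ Sat(EX (empty | ~error)) = {q0, q2, q4}, so the formula does not hold at q3.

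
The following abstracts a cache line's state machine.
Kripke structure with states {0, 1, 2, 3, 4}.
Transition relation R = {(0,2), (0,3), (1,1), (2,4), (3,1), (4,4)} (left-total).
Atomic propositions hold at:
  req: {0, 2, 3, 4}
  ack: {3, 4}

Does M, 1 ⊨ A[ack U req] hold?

No

A[ack U req]: least fixpoint, start Z0 = Sat(req) = {0, 2, 3, 4}, add states in Sat(ack) with every successor in Z. Already a fixed point.
Sat(A[ack U req]) = {0, 2, 3, 4}
1 ∉ Sat(A[ack U req]) = {0, 2, 3, 4}, so the formula does not hold at 1.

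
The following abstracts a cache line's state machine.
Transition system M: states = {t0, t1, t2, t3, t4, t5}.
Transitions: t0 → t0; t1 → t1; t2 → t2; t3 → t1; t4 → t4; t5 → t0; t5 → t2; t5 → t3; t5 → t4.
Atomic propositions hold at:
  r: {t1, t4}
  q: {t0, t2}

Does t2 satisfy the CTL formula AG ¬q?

No

Sat(¬q) = {t1, t3, t4, t5}
AG ¬q: greatest fixpoint, start Z0 = {t1, t3, t4, t5}, keep only states in Sat with every successor in Z. Z1 = {t1, t3, t4}; fixed.
Sat(AG ¬q) = {t1, t3, t4}
t2 ∉ Sat(AG ¬q) = {t1, t3, t4}, so the formula does not hold at t2.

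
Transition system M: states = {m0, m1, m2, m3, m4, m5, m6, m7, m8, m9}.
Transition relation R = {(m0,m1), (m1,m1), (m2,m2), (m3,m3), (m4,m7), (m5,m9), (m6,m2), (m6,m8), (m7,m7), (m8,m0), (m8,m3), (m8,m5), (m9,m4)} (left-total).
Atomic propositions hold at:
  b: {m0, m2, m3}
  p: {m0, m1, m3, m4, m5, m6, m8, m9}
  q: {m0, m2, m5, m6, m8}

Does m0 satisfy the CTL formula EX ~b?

Yes

Sat(~b) = {m1, m4, m5, m6, m7, m8, m9}
Sat(EX ~b) = {s : some successor in {m1, m4, m5, m6, m7, m8, m9}} = {m0, m1, m4, m5, m6, m7, m8, m9}
m0 ∈ Sat(EX ~b) = {m0, m1, m4, m5, m6, m7, m8, m9}, so the formula holds at m0.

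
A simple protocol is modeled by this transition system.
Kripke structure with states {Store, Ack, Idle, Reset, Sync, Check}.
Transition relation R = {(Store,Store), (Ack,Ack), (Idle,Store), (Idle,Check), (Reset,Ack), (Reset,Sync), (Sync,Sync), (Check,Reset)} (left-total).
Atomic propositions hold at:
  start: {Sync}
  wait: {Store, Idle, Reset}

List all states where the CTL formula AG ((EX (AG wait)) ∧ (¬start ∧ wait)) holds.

AG wait: greatest fixpoint, start Z0 = {Store, Idle, Reset}, keep only states in Sat with every successor in Z. Z1 = {Store}; fixed.
Sat(AG wait) = {Store}
Sat(EX (AG wait)) = {s : some successor in {Store}} = {Store, Idle}
Sat(¬start) = {Store, Ack, Idle, Reset, Check}
Sat(¬start ∧ wait) = {Store, Idle, Reset}
Sat((EX (AG wait)) ∧ (¬start ∧ wait)) = {Store, Idle}
AG ((EX (AG wait)) ∧ (¬start ∧ wait)): greatest fixpoint, start Z0 = {Store, Idle}, keep only states in Sat with every successor in Z. Z1 = {Store}; fixed.
Sat(AG ((EX (AG wait)) ∧ (¬start ∧ wait))) = {Store}

{Store}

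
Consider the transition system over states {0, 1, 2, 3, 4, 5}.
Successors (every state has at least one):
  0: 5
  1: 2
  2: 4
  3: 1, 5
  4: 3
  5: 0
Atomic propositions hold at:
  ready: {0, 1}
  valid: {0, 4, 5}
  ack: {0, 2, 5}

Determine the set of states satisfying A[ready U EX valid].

{0, 1, 2, 3, 5}

Sat(EX valid) = {s : some successor in {0, 4, 5}} = {0, 2, 3, 5}
A[ready U EX valid]: least fixpoint, start Z0 = Sat(EX valid) = {0, 2, 3, 5}, add states in Sat(ready) with every successor in Z. Z1 = {0, 1, 2, 3, 5}; fixed.
Sat(A[ready U EX valid]) = {0, 1, 2, 3, 5}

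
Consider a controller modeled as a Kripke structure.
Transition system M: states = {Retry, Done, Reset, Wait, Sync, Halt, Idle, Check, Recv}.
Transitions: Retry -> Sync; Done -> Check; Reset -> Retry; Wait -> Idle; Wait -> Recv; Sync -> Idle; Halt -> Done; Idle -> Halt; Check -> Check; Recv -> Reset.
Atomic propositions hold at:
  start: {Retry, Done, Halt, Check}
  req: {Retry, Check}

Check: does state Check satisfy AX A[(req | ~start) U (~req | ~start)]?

Sat(~start) = {Reset, Wait, Sync, Idle, Recv}
Sat(req | ~start) = {Retry, Reset, Wait, Sync, Idle, Check, Recv}
Sat(~req) = {Done, Reset, Wait, Sync, Halt, Idle, Recv}
Sat(~req | ~start) = {Done, Reset, Wait, Sync, Halt, Idle, Recv}
A[(req | ~start) U (~req | ~start)]: least fixpoint, start Z0 = Sat((~req | ~start)) = {Done, Reset, Wait, Sync, Halt, Idle, Recv}, add states in Sat(req | ~start) with every successor in Z. Z1 = {Retry, Done, Reset, Wait, Sync, Halt, Idle, Recv}; fixed.
Sat(A[(req | ~start) U (~req | ~start)]) = {Retry, Done, Reset, Wait, Sync, Halt, Idle, Recv}
Sat(AX A[(req | ~start) U (~req | ~start)]) = {s : every successor in {Retry, Done, Reset, Wait, Sync, Halt, Idle, Recv}} = {Retry, Reset, Wait, Sync, Halt, Idle, Recv}
Check ∉ Sat(AX A[(req | ~start) U (~req | ~start)]) = {Retry, Reset, Wait, Sync, Halt, Idle, Recv}, so the formula does not hold at Check.

No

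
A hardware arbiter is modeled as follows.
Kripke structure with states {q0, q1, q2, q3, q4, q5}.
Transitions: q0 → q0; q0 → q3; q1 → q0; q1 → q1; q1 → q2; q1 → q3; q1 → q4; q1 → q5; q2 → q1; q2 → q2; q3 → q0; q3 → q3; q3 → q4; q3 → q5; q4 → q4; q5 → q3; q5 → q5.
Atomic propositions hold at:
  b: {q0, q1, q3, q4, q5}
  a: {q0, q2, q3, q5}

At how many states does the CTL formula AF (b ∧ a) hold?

3

Sat(b ∧ a) = {q0, q3, q5}
AF (b ∧ a): least fixpoint, start Z0 = {q0, q3, q5}, add states with every successor in Z. Already a fixed point.
Sat(AF (b ∧ a)) = {q0, q3, q5}
|Sat(AF (b ∧ a))| = |{q0, q3, q5}| = 3.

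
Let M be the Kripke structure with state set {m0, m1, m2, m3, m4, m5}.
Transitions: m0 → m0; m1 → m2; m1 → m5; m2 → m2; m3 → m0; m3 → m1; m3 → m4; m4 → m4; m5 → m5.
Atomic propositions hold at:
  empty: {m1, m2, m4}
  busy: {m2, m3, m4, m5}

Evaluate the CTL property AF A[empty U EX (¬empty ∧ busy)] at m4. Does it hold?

No

Sat(¬empty) = {m0, m3, m5}
Sat(¬empty ∧ busy) = {m3, m5}
Sat(EX (¬empty ∧ busy)) = {s : some successor in {m3, m5}} = {m1, m5}
A[empty U EX (¬empty ∧ busy)]: least fixpoint, start Z0 = Sat(EX (¬empty ∧ busy)) = {m1, m5}, add states in Sat(empty) with every successor in Z. Already a fixed point.
Sat(A[empty U EX (¬empty ∧ busy)]) = {m1, m5}
AF A[empty U EX (¬empty ∧ busy)]: least fixpoint, start Z0 = {m1, m5}, add states with every successor in Z. Already a fixed point.
Sat(AF A[empty U EX (¬empty ∧ busy)]) = {m1, m5}
m4 ∉ Sat(AF A[empty U EX (¬empty ∧ busy)]) = {m1, m5}, so the formula does not hold at m4.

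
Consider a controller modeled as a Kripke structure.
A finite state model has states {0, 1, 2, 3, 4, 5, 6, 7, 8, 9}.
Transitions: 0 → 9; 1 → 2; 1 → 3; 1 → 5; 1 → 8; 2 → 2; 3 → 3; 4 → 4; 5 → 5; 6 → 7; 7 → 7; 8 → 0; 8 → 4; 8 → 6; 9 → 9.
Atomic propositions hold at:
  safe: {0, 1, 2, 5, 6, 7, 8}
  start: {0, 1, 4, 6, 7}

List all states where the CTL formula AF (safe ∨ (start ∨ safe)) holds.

Sat(start ∨ safe) = {0, 1, 2, 4, 5, 6, 7, 8}
Sat(safe ∨ (start ∨ safe)) = {0, 1, 2, 4, 5, 6, 7, 8}
AF (safe ∨ (start ∨ safe)): least fixpoint, start Z0 = {0, 1, 2, 4, 5, 6, 7, 8}, add states with every successor in Z. Already a fixed point.
Sat(AF (safe ∨ (start ∨ safe))) = {0, 1, 2, 4, 5, 6, 7, 8}

{0, 1, 2, 4, 5, 6, 7, 8}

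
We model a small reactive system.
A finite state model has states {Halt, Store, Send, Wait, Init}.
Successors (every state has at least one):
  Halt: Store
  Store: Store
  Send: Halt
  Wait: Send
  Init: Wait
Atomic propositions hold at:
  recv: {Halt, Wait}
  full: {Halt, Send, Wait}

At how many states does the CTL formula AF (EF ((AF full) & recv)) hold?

AF full: least fixpoint, start Z0 = {Halt, Send, Wait}, add states with every successor in Z. Z1 = {Halt, Send, Wait, Init}; fixed.
Sat(AF full) = {Halt, Send, Wait, Init}
Sat((AF full) & recv) = {Halt, Wait}
EF ((AF full) & recv): least fixpoint, start Z0 = {Halt, Wait}, add states with some successor in Z. Z1 = {Halt, Send, Wait, Init}; fixed.
Sat(EF ((AF full) & recv)) = {Halt, Send, Wait, Init}
AF (EF ((AF full) & recv)): least fixpoint, start Z0 = {Halt, Send, Wait, Init}, add states with every successor in Z. Already a fixed point.
Sat(AF (EF ((AF full) & recv))) = {Halt, Send, Wait, Init}
|Sat(AF (EF ((AF full) & recv)))| = |{Halt, Send, Wait, Init}| = 4.

4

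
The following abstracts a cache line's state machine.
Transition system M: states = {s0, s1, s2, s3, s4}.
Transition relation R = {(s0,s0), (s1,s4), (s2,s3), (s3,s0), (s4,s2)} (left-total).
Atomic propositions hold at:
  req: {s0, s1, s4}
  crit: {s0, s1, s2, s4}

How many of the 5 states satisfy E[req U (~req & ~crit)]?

Sat(~req) = {s2, s3}
Sat(~crit) = {s3}
Sat(~req & ~crit) = {s3}
E[req U (~req & ~crit)]: least fixpoint, start Z0 = Sat((~req & ~crit)) = {s3}, add states in Sat(req) with some successor in Z. Already a fixed point.
Sat(E[req U (~req & ~crit)]) = {s3}
|Sat(E[req U (~req & ~crit)])| = |{s3}| = 1.

1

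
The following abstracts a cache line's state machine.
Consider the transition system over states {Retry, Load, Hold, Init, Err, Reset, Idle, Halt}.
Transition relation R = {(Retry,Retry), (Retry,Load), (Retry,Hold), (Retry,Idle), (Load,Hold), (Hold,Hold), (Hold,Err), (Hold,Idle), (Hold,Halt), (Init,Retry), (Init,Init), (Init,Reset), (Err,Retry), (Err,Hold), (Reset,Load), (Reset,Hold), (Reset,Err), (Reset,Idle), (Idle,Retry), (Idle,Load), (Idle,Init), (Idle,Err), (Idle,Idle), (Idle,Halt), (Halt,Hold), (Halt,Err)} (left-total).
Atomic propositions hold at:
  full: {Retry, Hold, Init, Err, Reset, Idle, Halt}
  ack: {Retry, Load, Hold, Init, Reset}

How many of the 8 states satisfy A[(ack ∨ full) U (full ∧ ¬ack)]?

3

Sat(ack ∨ full) = {Retry, Load, Hold, Init, Err, Reset, Idle, Halt}
Sat(¬ack) = {Err, Idle, Halt}
Sat(full ∧ ¬ack) = {Err, Idle, Halt}
A[(ack ∨ full) U (full ∧ ¬ack)]: least fixpoint, start Z0 = Sat((full ∧ ¬ack)) = {Err, Idle, Halt}, add states in Sat(ack ∨ full) with every successor in Z. Already a fixed point.
Sat(A[(ack ∨ full) U (full ∧ ¬ack)]) = {Err, Idle, Halt}
|Sat(A[(ack ∨ full) U (full ∧ ¬ack)])| = |{Err, Idle, Halt}| = 3.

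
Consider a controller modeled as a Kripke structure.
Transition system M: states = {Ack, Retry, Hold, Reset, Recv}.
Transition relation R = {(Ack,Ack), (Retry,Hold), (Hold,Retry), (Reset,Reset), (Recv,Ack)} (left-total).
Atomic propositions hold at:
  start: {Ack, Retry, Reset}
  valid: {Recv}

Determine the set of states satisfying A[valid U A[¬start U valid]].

Sat(¬start) = {Hold, Recv}
A[¬start U valid]: least fixpoint, start Z0 = Sat(valid) = {Recv}, add states in Sat(¬start) with every successor in Z. Already a fixed point.
Sat(A[¬start U valid]) = {Recv}
A[valid U A[¬start U valid]]: least fixpoint, start Z0 = Sat(A[¬start U valid]) = {Recv}, add states in Sat(valid) with every successor in Z. Already a fixed point.
Sat(A[valid U A[¬start U valid]]) = {Recv}

{Recv}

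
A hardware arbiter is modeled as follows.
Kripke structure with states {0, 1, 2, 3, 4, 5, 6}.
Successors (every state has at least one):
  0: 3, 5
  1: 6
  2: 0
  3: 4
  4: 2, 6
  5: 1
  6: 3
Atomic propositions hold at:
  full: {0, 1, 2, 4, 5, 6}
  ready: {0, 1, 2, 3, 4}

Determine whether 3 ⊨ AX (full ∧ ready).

Yes

Sat(full ∧ ready) = {0, 1, 2, 4}
Sat(AX (full ∧ ready)) = {s : every successor in {0, 1, 2, 4}} = {2, 3, 5}
3 ∈ Sat(AX (full ∧ ready)) = {2, 3, 5}, so the formula holds at 3.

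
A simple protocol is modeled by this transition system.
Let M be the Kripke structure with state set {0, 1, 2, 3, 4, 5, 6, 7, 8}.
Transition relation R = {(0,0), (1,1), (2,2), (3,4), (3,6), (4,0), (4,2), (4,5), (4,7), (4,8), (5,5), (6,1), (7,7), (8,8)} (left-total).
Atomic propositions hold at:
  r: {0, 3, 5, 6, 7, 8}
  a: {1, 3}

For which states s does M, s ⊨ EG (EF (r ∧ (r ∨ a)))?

Sat(r ∨ a) = {0, 1, 3, 5, 6, 7, 8}
Sat(r ∧ (r ∨ a)) = {0, 3, 5, 6, 7, 8}
EF (r ∧ (r ∨ a)): least fixpoint, start Z0 = {0, 3, 5, 6, 7, 8}, add states with some successor in Z. Z1 = {0, 3, 4, 5, 6, 7, 8}; fixed.
Sat(EF (r ∧ (r ∨ a))) = {0, 3, 4, 5, 6, 7, 8}
EG (EF (r ∧ (r ∨ a))): greatest fixpoint, start Z0 = {0, 3, 4, 5, 6, 7, 8}, keep only states in Sat with some successor in Z. Z1 = {0, 3, 4, 5, 7, 8}; fixed.
Sat(EG (EF (r ∧ (r ∨ a)))) = {0, 3, 4, 5, 7, 8}

{0, 3, 4, 5, 7, 8}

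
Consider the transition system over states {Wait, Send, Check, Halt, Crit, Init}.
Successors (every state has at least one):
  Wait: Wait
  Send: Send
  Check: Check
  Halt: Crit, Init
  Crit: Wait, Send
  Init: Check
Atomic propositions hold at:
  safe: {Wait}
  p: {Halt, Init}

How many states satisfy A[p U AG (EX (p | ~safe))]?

Sat(~safe) = {Send, Check, Halt, Crit, Init}
Sat(p | ~safe) = {Send, Check, Halt, Crit, Init}
Sat(EX (p | ~safe)) = {s : some successor in {Send, Check, Halt, Crit, Init}} = {Send, Check, Halt, Crit, Init}
AG (EX (p | ~safe)): greatest fixpoint, start Z0 = {Send, Check, Halt, Crit, Init}, keep only states in Sat with every successor in Z. Z1 = {Send, Check, Halt, Init}; Z2 = {Send, Check, Init}; fixed.
Sat(AG (EX (p | ~safe))) = {Send, Check, Init}
A[p U AG (EX (p | ~safe))]: least fixpoint, start Z0 = Sat(AG (EX (p | ~safe))) = {Send, Check, Init}, add states in Sat(p) with every successor in Z. Already a fixed point.
Sat(A[p U AG (EX (p | ~safe))]) = {Send, Check, Init}
|Sat(A[p U AG (EX (p | ~safe))])| = |{Send, Check, Init}| = 3.

3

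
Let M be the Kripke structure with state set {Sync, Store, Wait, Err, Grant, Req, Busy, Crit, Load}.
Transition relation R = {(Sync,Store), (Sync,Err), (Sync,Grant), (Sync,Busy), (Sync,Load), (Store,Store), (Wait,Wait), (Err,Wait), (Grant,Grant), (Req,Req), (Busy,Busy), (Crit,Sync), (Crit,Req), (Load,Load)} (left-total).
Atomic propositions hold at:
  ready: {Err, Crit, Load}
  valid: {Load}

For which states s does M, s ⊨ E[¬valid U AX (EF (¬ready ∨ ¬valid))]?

{Sync, Store, Wait, Err, Grant, Req, Busy, Crit}

Sat(¬valid) = {Sync, Store, Wait, Err, Grant, Req, Busy, Crit}
Sat(¬ready) = {Sync, Store, Wait, Grant, Req, Busy}
Sat(¬ready ∨ ¬valid) = {Sync, Store, Wait, Err, Grant, Req, Busy, Crit}
EF (¬ready ∨ ¬valid): least fixpoint, start Z0 = {Sync, Store, Wait, Err, Grant, Req, Busy, Crit}, add states with some successor in Z. Already a fixed point.
Sat(EF (¬ready ∨ ¬valid)) = {Sync, Store, Wait, Err, Grant, Req, Busy, Crit}
Sat(AX (EF (¬ready ∨ ¬valid))) = {s : every successor in {Sync, Store, Wait, Err, Grant, Req, Busy, Crit}} = {Store, Wait, Err, Grant, Req, Busy, Crit}
E[¬valid U AX (EF (¬ready ∨ ¬valid))]: least fixpoint, start Z0 = Sat(AX (EF (¬ready ∨ ¬valid))) = {Store, Wait, Err, Grant, Req, Busy, Crit}, add states in Sat(¬valid) with some successor in Z. Z1 = {Sync, Store, Wait, Err, Grant, Req, Busy, Crit}; fixed.
Sat(E[¬valid U AX (EF (¬ready ∨ ¬valid))]) = {Sync, Store, Wait, Err, Grant, Req, Busy, Crit}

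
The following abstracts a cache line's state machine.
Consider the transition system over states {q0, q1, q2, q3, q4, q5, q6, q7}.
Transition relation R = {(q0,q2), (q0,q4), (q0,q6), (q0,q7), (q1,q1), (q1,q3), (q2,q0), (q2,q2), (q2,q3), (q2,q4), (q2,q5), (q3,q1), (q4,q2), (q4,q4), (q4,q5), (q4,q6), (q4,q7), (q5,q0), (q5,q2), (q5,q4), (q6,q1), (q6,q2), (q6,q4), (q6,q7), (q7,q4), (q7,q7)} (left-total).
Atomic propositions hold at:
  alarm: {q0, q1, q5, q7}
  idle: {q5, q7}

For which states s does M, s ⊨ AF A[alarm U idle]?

{q5, q7}

A[alarm U idle]: least fixpoint, start Z0 = Sat(idle) = {q5, q7}, add states in Sat(alarm) with every successor in Z. Already a fixed point.
Sat(A[alarm U idle]) = {q5, q7}
AF A[alarm U idle]: least fixpoint, start Z0 = {q5, q7}, add states with every successor in Z. Already a fixed point.
Sat(AF A[alarm U idle]) = {q5, q7}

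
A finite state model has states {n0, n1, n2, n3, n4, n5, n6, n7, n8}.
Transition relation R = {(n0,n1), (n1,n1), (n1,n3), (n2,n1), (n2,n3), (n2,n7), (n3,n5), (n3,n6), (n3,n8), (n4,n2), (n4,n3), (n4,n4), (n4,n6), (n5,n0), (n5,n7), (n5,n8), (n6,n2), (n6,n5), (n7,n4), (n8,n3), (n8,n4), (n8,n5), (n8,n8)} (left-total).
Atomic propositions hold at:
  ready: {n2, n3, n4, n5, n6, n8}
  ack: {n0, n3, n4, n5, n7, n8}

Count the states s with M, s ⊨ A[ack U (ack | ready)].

Sat(ack | ready) = {n0, n2, n3, n4, n5, n6, n7, n8}
A[ack U (ack | ready)]: least fixpoint, start Z0 = Sat((ack | ready)) = {n0, n2, n3, n4, n5, n6, n7, n8}, add states in Sat(ack) with every successor in Z. Already a fixed point.
Sat(A[ack U (ack | ready)]) = {n0, n2, n3, n4, n5, n6, n7, n8}
|Sat(A[ack U (ack | ready)])| = |{n0, n2, n3, n4, n5, n6, n7, n8}| = 8.

8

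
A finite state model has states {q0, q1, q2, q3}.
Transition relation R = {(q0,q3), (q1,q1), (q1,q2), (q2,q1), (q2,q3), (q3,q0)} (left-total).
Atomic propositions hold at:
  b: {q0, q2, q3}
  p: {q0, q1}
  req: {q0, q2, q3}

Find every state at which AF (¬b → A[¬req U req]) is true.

Sat(¬b) = {q1}
Sat(¬req) = {q1}
A[¬req U req]: least fixpoint, start Z0 = Sat(req) = {q0, q2, q3}, add states in Sat(¬req) with every successor in Z. Already a fixed point.
Sat(A[¬req U req]) = {q0, q2, q3}
Sat(¬b → A[¬req U req]) = {q0, q2, q3}
AF (¬b → A[¬req U req]): least fixpoint, start Z0 = {q0, q2, q3}, add states with every successor in Z. Already a fixed point.
Sat(AF (¬b → A[¬req U req])) = {q0, q2, q3}

{q0, q2, q3}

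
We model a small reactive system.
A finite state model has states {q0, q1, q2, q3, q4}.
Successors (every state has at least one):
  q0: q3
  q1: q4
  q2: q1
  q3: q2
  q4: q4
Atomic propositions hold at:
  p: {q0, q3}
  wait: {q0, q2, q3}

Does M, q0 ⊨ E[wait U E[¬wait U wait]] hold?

Yes

Sat(¬wait) = {q1, q4}
E[¬wait U wait]: least fixpoint, start Z0 = Sat(wait) = {q0, q2, q3}, add states in Sat(¬wait) with some successor in Z. Already a fixed point.
Sat(E[¬wait U wait]) = {q0, q2, q3}
E[wait U E[¬wait U wait]]: least fixpoint, start Z0 = Sat(E[¬wait U wait]) = {q0, q2, q3}, add states in Sat(wait) with some successor in Z. Already a fixed point.
Sat(E[wait U E[¬wait U wait]]) = {q0, q2, q3}
q0 ∈ Sat(E[wait U E[¬wait U wait]]) = {q0, q2, q3}, so the formula holds at q0.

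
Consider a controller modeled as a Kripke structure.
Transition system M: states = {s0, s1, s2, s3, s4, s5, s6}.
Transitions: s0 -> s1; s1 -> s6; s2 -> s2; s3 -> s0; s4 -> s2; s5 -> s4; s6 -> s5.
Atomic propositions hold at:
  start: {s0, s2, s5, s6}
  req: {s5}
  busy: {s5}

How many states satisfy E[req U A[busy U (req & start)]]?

Sat(req & start) = {s5}
A[busy U (req & start)]: least fixpoint, start Z0 = Sat((req & start)) = {s5}, add states in Sat(busy) with every successor in Z. Already a fixed point.
Sat(A[busy U (req & start)]) = {s5}
E[req U A[busy U (req & start)]]: least fixpoint, start Z0 = Sat(A[busy U (req & start)]) = {s5}, add states in Sat(req) with some successor in Z. Already a fixed point.
Sat(E[req U A[busy U (req & start)]]) = {s5}
|Sat(E[req U A[busy U (req & start)]])| = |{s5}| = 1.

1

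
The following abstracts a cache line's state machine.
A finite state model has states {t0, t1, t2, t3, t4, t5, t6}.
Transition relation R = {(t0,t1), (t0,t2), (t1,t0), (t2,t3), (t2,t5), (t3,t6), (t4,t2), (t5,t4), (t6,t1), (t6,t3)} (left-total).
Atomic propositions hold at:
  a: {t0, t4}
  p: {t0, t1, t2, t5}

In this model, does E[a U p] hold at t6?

No

E[a U p]: least fixpoint, start Z0 = Sat(p) = {t0, t1, t2, t5}, add states in Sat(a) with some successor in Z. Z1 = {t0, t1, t2, t4, t5}; fixed.
Sat(E[a U p]) = {t0, t1, t2, t4, t5}
t6 ∉ Sat(E[a U p]) = {t0, t1, t2, t4, t5}, so the formula does not hold at t6.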